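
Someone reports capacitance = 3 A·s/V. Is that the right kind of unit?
Yes

capacitance has SI base units: A^2 * s^4 / (kg * m^2)
A·s/V reduces to the same SI base units, so it is a valid unit for capacitance.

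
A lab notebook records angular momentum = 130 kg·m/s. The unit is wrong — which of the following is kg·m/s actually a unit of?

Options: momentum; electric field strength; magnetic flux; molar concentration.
momentum

angular momentum should have units dimensionally equivalent to kg * m^2 / s (e.g. kg·m²/s).
The given unit 'kg·m/s' reduces to kg * m / s. Of the listed options, that is the dimensionality of momentum.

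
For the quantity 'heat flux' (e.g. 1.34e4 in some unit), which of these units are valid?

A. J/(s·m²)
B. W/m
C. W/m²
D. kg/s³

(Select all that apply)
A, C, D

heat flux has SI base units: kg / s^3

Checking each option against kg / s^3:
  A. J/(s·m²): ✓ matches
  B. W/m: ✗ does not match
  C. W/m²: ✓ matches
  D. kg/s³: ✓ matches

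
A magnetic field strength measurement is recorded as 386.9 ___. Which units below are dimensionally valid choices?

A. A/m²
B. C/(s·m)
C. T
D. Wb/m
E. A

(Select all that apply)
B

magnetic field strength has SI base units: A / m

Checking each option against A / m:
  A. A/m²: ✗ does not match
  B. C/(s·m): ✓ matches
  C. T: ✗ does not match
  D. Wb/m: ✗ does not match
  E. A: ✗ does not match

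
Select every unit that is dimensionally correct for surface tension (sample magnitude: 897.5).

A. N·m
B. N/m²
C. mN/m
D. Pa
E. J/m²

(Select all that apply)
C, E

surface tension has SI base units: kg / s^2

Checking each option against kg / s^2:
  A. N·m: ✗ does not match
  B. N/m²: ✗ does not match
  C. mN/m: ✓ matches
  D. Pa: ✗ does not match
  E. J/m²: ✓ matches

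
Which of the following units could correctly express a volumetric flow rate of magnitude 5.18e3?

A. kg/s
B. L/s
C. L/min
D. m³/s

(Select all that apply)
B, C, D

volumetric flow rate has SI base units: m^3 / s

Checking each option against m^3 / s:
  A. kg/s: ✗ does not match
  B. L/s: ✓ matches
  C. L/min: ✓ matches
  D. m³/s: ✓ matches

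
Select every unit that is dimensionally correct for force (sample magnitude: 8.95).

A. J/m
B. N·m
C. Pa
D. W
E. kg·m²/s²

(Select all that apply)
A

force has SI base units: kg * m / s^2

Checking each option against kg * m / s^2:
  A. J/m: ✓ matches
  B. N·m: ✗ does not match
  C. Pa: ✗ does not match
  D. W: ✗ does not match
  E. kg·m²/s²: ✗ does not match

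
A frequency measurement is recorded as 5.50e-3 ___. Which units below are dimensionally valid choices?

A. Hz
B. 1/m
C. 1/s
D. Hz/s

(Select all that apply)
A, C

frequency has SI base units: 1 / s

Checking each option against 1 / s:
  A. Hz: ✓ matches
  B. 1/m: ✗ does not match
  C. 1/s: ✓ matches
  D. Hz/s: ✗ does not match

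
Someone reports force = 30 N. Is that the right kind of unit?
Yes

force has SI base units: kg * m / s^2
N reduces to the same SI base units, so it is a valid unit for force.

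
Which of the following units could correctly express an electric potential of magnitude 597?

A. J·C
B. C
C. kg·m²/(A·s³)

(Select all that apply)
C

electric potential has SI base units: kg * m^2 / (A * s^3)

Checking each option against kg * m^2 / (A * s^3):
  A. J·C: ✗ does not match
  B. C: ✗ does not match
  C. kg·m²/(A·s³): ✓ matches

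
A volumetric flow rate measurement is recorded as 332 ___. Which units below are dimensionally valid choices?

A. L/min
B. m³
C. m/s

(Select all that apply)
A

volumetric flow rate has SI base units: m^3 / s

Checking each option against m^3 / s:
  A. L/min: ✓ matches
  B. m³: ✗ does not match
  C. m/s: ✗ does not match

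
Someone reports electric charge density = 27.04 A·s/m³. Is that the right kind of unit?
Yes

electric charge density has SI base units: A * s / m^3
A·s/m³ reduces to the same SI base units, so it is a valid unit for electric charge density.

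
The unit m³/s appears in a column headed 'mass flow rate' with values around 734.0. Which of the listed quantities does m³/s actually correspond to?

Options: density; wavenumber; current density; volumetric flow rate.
volumetric flow rate

mass flow rate should have units dimensionally equivalent to kg / s (e.g. kg/s).
The given unit 'm³/s' reduces to m^3 / s. Of the listed options, that is the dimensionality of volumetric flow rate.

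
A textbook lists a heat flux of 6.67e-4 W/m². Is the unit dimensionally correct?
Yes

heat flux has SI base units: kg / s^3
W/m² reduces to the same SI base units, so it is a valid unit for heat flux.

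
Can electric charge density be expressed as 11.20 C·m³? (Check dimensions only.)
No

electric charge density has SI base units: A * s / m^3
C·m³ does NOT reduce to A * s / m^3; a valid unit for electric charge density would be e.g. C/m³.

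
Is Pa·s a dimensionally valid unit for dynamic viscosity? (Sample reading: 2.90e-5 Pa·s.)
Yes

dynamic viscosity has SI base units: kg / (m * s)
Pa·s reduces to the same SI base units, so it is a valid unit for dynamic viscosity.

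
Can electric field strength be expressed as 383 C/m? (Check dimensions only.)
No

electric field strength has SI base units: kg * m / (A * s^3)
C/m does NOT reduce to kg * m / (A * s^3); a valid unit for electric field strength would be e.g. V/m.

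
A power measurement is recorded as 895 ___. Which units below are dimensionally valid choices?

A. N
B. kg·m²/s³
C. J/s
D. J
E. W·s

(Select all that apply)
B, C

power has SI base units: kg * m^2 / s^3

Checking each option against kg * m^2 / s^3:
  A. N: ✗ does not match
  B. kg·m²/s³: ✓ matches
  C. J/s: ✓ matches
  D. J: ✗ does not match
  E. W·s: ✗ does not match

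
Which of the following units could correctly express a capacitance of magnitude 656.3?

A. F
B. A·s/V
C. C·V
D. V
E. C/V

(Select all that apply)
A, B, E

capacitance has SI base units: A^2 * s^4 / (kg * m^2)

Checking each option against A^2 * s^4 / (kg * m^2):
  A. F: ✓ matches
  B. A·s/V: ✓ matches
  C. C·V: ✗ does not match
  D. V: ✗ does not match
  E. C/V: ✓ matches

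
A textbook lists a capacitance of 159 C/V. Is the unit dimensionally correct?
Yes

capacitance has SI base units: A^2 * s^4 / (kg * m^2)
C/V reduces to the same SI base units, so it is a valid unit for capacitance.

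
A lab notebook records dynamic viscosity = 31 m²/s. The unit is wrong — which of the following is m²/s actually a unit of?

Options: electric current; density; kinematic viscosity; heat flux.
kinematic viscosity

dynamic viscosity should have units dimensionally equivalent to kg / (m * s) (e.g. Pa·s).
The given unit 'm²/s' reduces to m^2 / s. Of the listed options, that is the dimensionality of kinematic viscosity.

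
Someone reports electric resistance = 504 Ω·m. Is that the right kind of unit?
No

electric resistance has SI base units: kg * m^2 / (A^2 * s^3)
Ω·m does NOT reduce to kg * m^2 / (A^2 * s^3); a valid unit for electric resistance would be e.g. Ω.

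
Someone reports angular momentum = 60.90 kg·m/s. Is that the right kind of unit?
No

angular momentum has SI base units: kg * m^2 / s
kg·m/s does NOT reduce to kg * m^2 / s; a valid unit for angular momentum would be e.g. kg·m²/s.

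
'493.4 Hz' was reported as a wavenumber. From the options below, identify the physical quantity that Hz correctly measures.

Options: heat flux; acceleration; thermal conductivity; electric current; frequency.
frequency

wavenumber should have units dimensionally equivalent to 1 / m (e.g. 1/m).
The given unit 'Hz' reduces to 1 / s. Of the listed options, that is the dimensionality of frequency.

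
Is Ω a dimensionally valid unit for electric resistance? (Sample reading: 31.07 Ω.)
Yes

electric resistance has SI base units: kg * m^2 / (A^2 * s^3)
Ω reduces to the same SI base units, so it is a valid unit for electric resistance.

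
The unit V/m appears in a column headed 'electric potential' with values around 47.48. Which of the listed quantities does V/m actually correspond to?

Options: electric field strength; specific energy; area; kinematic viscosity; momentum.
electric field strength

electric potential should have units dimensionally equivalent to kg * m^2 / (A * s^3) (e.g. V).
The given unit 'V/m' reduces to kg * m / (A * s^3). Of the listed options, that is the dimensionality of electric field strength.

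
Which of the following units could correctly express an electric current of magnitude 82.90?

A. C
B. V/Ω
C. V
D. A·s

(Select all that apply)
B

electric current has SI base units: A

Checking each option against A:
  A. C: ✗ does not match
  B. V/Ω: ✓ matches
  C. V: ✗ does not match
  D. A·s: ✗ does not match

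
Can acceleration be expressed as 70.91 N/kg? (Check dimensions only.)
Yes

acceleration has SI base units: m / s^2
N/kg reduces to the same SI base units, so it is a valid unit for acceleration.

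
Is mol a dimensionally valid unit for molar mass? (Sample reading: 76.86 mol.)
No

molar mass has SI base units: kg / mol
mol does NOT reduce to kg / mol; a valid unit for molar mass would be e.g. kg/mol.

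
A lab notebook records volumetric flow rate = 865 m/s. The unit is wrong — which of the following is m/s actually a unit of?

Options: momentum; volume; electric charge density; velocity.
velocity

volumetric flow rate should have units dimensionally equivalent to m^3 / s (e.g. m³/s).
The given unit 'm/s' reduces to m / s. Of the listed options, that is the dimensionality of velocity.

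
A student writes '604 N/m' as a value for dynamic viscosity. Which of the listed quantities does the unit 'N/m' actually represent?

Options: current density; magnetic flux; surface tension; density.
surface tension

dynamic viscosity should have units dimensionally equivalent to kg / (m * s) (e.g. Pa·s).
The given unit 'N/m' reduces to kg / s^2. Of the listed options, that is the dimensionality of surface tension.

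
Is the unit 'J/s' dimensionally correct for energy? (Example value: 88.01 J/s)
No

energy has SI base units: kg * m^2 / s^2
J/s does NOT reduce to kg * m^2 / s^2; a valid unit for energy would be e.g. J.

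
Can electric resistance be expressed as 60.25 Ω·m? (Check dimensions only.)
No

electric resistance has SI base units: kg * m^2 / (A^2 * s^3)
Ω·m does NOT reduce to kg * m^2 / (A^2 * s^3); a valid unit for electric resistance would be e.g. Ω.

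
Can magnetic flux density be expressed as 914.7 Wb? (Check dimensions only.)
No

magnetic flux density has SI base units: kg / (A * s^2)
Wb does NOT reduce to kg / (A * s^2); a valid unit for magnetic flux density would be e.g. T.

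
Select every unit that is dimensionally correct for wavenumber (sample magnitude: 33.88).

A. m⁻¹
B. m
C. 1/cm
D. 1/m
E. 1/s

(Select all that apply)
A, C, D

wavenumber has SI base units: 1 / m

Checking each option against 1 / m:
  A. m⁻¹: ✓ matches
  B. m: ✗ does not match
  C. 1/cm: ✓ matches
  D. 1/m: ✓ matches
  E. 1/s: ✗ does not match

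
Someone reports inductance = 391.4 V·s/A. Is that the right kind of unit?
Yes

inductance has SI base units: kg * m^2 / (A^2 * s^2)
V·s/A reduces to the same SI base units, so it is a valid unit for inductance.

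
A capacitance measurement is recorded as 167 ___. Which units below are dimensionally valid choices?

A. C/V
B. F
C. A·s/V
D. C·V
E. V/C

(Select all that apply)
A, B, C

capacitance has SI base units: A^2 * s^4 / (kg * m^2)

Checking each option against A^2 * s^4 / (kg * m^2):
  A. C/V: ✓ matches
  B. F: ✓ matches
  C. A·s/V: ✓ matches
  D. C·V: ✗ does not match
  E. V/C: ✗ does not match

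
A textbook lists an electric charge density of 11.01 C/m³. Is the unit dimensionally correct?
Yes

electric charge density has SI base units: A * s / m^3
C/m³ reduces to the same SI base units, so it is a valid unit for electric charge density.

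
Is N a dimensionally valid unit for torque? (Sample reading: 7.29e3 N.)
No

torque has SI base units: kg * m^2 / s^2
N does NOT reduce to kg * m^2 / s^2; a valid unit for torque would be e.g. N·m.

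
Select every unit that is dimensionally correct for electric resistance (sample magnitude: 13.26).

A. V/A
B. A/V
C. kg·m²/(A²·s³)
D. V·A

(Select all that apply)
A, C

electric resistance has SI base units: kg * m^2 / (A^2 * s^3)

Checking each option against kg * m^2 / (A^2 * s^3):
  A. V/A: ✓ matches
  B. A/V: ✗ does not match
  C. kg·m²/(A²·s³): ✓ matches
  D. V·A: ✗ does not match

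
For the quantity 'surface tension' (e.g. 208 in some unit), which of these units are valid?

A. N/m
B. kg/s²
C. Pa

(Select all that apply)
A, B

surface tension has SI base units: kg / s^2

Checking each option against kg / s^2:
  A. N/m: ✓ matches
  B. kg/s²: ✓ matches
  C. Pa: ✗ does not match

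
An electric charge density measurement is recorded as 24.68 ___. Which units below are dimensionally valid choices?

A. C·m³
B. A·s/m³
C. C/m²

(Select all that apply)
B

electric charge density has SI base units: A * s / m^3

Checking each option against A * s / m^3:
  A. C·m³: ✗ does not match
  B. A·s/m³: ✓ matches
  C. C/m²: ✗ does not match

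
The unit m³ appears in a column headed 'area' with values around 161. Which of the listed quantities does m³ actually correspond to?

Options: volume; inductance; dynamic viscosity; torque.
volume

area should have units dimensionally equivalent to m^2 (e.g. m²).
The given unit 'm³' reduces to m^3. Of the listed options, that is the dimensionality of volume.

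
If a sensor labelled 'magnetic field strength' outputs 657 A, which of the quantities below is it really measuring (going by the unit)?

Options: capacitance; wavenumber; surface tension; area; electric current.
electric current

magnetic field strength should have units dimensionally equivalent to A / m (e.g. A/m).
The given unit 'A' reduces to A. Of the listed options, that is the dimensionality of electric current.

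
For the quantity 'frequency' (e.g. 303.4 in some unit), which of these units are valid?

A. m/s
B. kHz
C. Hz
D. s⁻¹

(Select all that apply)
B, C, D

frequency has SI base units: 1 / s

Checking each option against 1 / s:
  A. m/s: ✗ does not match
  B. kHz: ✓ matches
  C. Hz: ✓ matches
  D. s⁻¹: ✓ matches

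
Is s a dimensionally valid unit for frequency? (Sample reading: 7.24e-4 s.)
No

frequency has SI base units: 1 / s
s does NOT reduce to 1 / s; a valid unit for frequency would be e.g. Hz.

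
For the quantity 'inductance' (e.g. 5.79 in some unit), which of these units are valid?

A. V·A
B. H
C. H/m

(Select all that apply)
B

inductance has SI base units: kg * m^2 / (A^2 * s^2)

Checking each option against kg * m^2 / (A^2 * s^2):
  A. V·A: ✗ does not match
  B. H: ✓ matches
  C. H/m: ✗ does not match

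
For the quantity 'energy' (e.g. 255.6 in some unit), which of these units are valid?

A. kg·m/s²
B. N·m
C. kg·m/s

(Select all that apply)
B

energy has SI base units: kg * m^2 / s^2

Checking each option against kg * m^2 / s^2:
  A. kg·m/s²: ✗ does not match
  B. N·m: ✓ matches
  C. kg·m/s: ✗ does not match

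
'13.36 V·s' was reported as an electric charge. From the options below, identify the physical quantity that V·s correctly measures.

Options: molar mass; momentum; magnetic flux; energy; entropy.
magnetic flux

electric charge should have units dimensionally equivalent to A * s (e.g. C).
The given unit 'V·s' reduces to kg * m^2 / (A * s^2). Of the listed options, that is the dimensionality of magnetic flux.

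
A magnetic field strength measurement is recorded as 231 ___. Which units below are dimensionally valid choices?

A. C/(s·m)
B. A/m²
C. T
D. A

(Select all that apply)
A

magnetic field strength has SI base units: A / m

Checking each option against A / m:
  A. C/(s·m): ✓ matches
  B. A/m²: ✗ does not match
  C. T: ✗ does not match
  D. A: ✗ does not match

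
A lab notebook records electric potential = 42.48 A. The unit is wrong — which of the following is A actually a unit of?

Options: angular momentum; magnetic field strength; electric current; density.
electric current

electric potential should have units dimensionally equivalent to kg * m^2 / (A * s^3) (e.g. V).
The given unit 'A' reduces to A. Of the listed options, that is the dimensionality of electric current.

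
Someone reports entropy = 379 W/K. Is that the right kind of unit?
No

entropy has SI base units: kg * m^2 / (s^2 * K)
W/K does NOT reduce to kg * m^2 / (s^2 * K); a valid unit for entropy would be e.g. J/K.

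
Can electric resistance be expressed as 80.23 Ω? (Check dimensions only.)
Yes

electric resistance has SI base units: kg * m^2 / (A^2 * s^3)
Ω reduces to the same SI base units, so it is a valid unit for electric resistance.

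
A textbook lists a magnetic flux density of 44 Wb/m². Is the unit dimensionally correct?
Yes

magnetic flux density has SI base units: kg / (A * s^2)
Wb/m² reduces to the same SI base units, so it is a valid unit for magnetic flux density.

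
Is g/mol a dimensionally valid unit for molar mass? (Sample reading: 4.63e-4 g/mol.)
Yes

molar mass has SI base units: kg / mol
g/mol reduces to the same SI base units, so it is a valid unit for molar mass.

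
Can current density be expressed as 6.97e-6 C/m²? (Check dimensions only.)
No

current density has SI base units: A / m^2
C/m² does NOT reduce to A / m^2; a valid unit for current density would be e.g. A/m².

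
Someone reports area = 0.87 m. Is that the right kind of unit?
No

area has SI base units: m^2
m does NOT reduce to m^2; a valid unit for area would be e.g. m².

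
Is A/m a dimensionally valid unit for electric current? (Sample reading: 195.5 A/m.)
No

electric current has SI base units: A
A/m does NOT reduce to A; a valid unit for electric current would be e.g. A.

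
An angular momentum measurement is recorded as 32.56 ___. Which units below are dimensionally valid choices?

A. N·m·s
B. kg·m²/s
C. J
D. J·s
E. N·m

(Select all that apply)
A, B, D

angular momentum has SI base units: kg * m^2 / s

Checking each option against kg * m^2 / s:
  A. N·m·s: ✓ matches
  B. kg·m²/s: ✓ matches
  C. J: ✗ does not match
  D. J·s: ✓ matches
  E. N·m: ✗ does not match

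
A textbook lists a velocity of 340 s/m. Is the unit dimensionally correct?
No

velocity has SI base units: m / s
s/m does NOT reduce to m / s; a valid unit for velocity would be e.g. m/s.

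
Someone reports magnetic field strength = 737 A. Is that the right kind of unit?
No

magnetic field strength has SI base units: A / m
A does NOT reduce to A / m; a valid unit for magnetic field strength would be e.g. A/m.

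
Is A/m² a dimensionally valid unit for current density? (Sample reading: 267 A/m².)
Yes

current density has SI base units: A / m^2
A/m² reduces to the same SI base units, so it is a valid unit for current density.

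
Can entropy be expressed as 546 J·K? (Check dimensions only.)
No

entropy has SI base units: kg * m^2 / (s^2 * K)
J·K does NOT reduce to kg * m^2 / (s^2 * K); a valid unit for entropy would be e.g. J/K.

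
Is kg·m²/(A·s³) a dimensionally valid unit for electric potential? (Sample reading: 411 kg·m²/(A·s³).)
Yes

electric potential has SI base units: kg * m^2 / (A * s^3)
kg·m²/(A·s³) reduces to the same SI base units, so it is a valid unit for electric potential.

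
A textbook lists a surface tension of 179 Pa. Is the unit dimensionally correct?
No

surface tension has SI base units: kg / s^2
Pa does NOT reduce to kg / s^2; a valid unit for surface tension would be e.g. N/m.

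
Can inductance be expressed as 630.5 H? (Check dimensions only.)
Yes

inductance has SI base units: kg * m^2 / (A^2 * s^2)
H reduces to the same SI base units, so it is a valid unit for inductance.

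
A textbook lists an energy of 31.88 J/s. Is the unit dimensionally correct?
No

energy has SI base units: kg * m^2 / s^2
J/s does NOT reduce to kg * m^2 / s^2; a valid unit for energy would be e.g. J.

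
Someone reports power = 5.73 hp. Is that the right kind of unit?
Yes

power has SI base units: kg * m^2 / s^3
hp reduces to the same SI base units, so it is a valid unit for power.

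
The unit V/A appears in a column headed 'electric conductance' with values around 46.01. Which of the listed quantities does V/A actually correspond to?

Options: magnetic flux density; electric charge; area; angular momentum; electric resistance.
electric resistance

electric conductance should have units dimensionally equivalent to A^2 * s^3 / (kg * m^2) (e.g. S).
The given unit 'V/A' reduces to kg * m^2 / (A^2 * s^3). Of the listed options, that is the dimensionality of electric resistance.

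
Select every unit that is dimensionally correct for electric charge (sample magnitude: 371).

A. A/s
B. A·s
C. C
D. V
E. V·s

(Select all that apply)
B, C

electric charge has SI base units: A * s

Checking each option against A * s:
  A. A/s: ✗ does not match
  B. A·s: ✓ matches
  C. C: ✓ matches
  D. V: ✗ does not match
  E. V·s: ✗ does not match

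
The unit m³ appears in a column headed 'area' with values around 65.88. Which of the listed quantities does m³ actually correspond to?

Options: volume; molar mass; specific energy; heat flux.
volume

area should have units dimensionally equivalent to m^2 (e.g. m²).
The given unit 'm³' reduces to m^3. Of the listed options, that is the dimensionality of volume.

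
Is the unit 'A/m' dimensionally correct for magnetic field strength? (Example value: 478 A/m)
Yes

magnetic field strength has SI base units: A / m
A/m reduces to the same SI base units, so it is a valid unit for magnetic field strength.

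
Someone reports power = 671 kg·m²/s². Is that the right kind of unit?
No

power has SI base units: kg * m^2 / s^3
kg·m²/s² does NOT reduce to kg * m^2 / s^3; a valid unit for power would be e.g. W.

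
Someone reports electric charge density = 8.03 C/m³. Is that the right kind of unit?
Yes

electric charge density has SI base units: A * s / m^3
C/m³ reduces to the same SI base units, so it is a valid unit for electric charge density.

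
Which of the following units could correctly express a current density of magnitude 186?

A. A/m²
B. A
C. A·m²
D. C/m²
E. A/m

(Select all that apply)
A

current density has SI base units: A / m^2

Checking each option against A / m^2:
  A. A/m²: ✓ matches
  B. A: ✗ does not match
  C. A·m²: ✗ does not match
  D. C/m²: ✗ does not match
  E. A/m: ✗ does not match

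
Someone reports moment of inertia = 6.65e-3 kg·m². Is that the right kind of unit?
Yes

moment of inertia has SI base units: kg * m^2
kg·m² reduces to the same SI base units, so it is a valid unit for moment of inertia.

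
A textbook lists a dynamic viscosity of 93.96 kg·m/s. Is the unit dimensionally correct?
No

dynamic viscosity has SI base units: kg / (m * s)
kg·m/s does NOT reduce to kg / (m * s); a valid unit for dynamic viscosity would be e.g. Pa·s.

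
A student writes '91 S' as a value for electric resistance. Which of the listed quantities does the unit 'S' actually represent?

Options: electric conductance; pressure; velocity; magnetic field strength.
electric conductance

electric resistance should have units dimensionally equivalent to kg * m^2 / (A^2 * s^3) (e.g. Ω).
The given unit 'S' reduces to A^2 * s^3 / (kg * m^2). Of the listed options, that is the dimensionality of electric conductance.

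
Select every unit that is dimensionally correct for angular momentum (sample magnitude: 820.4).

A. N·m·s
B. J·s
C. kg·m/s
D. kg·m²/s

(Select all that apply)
A, B, D

angular momentum has SI base units: kg * m^2 / s

Checking each option against kg * m^2 / s:
  A. N·m·s: ✓ matches
  B. J·s: ✓ matches
  C. kg·m/s: ✗ does not match
  D. kg·m²/s: ✓ matches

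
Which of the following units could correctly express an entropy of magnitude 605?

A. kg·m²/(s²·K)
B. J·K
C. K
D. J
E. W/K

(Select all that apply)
A

entropy has SI base units: kg * m^2 / (s^2 * K)

Checking each option against kg * m^2 / (s^2 * K):
  A. kg·m²/(s²·K): ✓ matches
  B. J·K: ✗ does not match
  C. K: ✗ does not match
  D. J: ✗ does not match
  E. W/K: ✗ does not match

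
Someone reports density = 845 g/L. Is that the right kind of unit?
Yes

density has SI base units: kg / m^3
g/L reduces to the same SI base units, so it is a valid unit for density.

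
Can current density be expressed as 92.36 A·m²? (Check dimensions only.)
No

current density has SI base units: A / m^2
A·m² does NOT reduce to A / m^2; a valid unit for current density would be e.g. A/m².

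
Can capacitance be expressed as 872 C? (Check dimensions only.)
No

capacitance has SI base units: A^2 * s^4 / (kg * m^2)
C does NOT reduce to A^2 * s^4 / (kg * m^2); a valid unit for capacitance would be e.g. F.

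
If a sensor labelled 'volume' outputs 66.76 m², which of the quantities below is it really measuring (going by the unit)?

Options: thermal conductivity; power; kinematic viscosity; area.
area

volume should have units dimensionally equivalent to m^3 (e.g. m³).
The given unit 'm²' reduces to m^2. Of the listed options, that is the dimensionality of area.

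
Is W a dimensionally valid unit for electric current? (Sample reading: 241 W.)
No

electric current has SI base units: A
W does NOT reduce to A; a valid unit for electric current would be e.g. A.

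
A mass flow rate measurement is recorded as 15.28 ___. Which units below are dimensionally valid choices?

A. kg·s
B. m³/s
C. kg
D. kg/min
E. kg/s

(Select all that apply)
D, E

mass flow rate has SI base units: kg / s

Checking each option against kg / s:
  A. kg·s: ✗ does not match
  B. m³/s: ✗ does not match
  C. kg: ✗ does not match
  D. kg/min: ✓ matches
  E. kg/s: ✓ matches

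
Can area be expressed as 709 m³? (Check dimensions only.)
No

area has SI base units: m^2
m³ does NOT reduce to m^2; a valid unit for area would be e.g. m².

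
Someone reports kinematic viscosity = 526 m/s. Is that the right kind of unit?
No

kinematic viscosity has SI base units: m^2 / s
m/s does NOT reduce to m^2 / s; a valid unit for kinematic viscosity would be e.g. m²/s.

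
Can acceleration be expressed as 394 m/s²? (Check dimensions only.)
Yes

acceleration has SI base units: m / s^2
m/s² reduces to the same SI base units, so it is a valid unit for acceleration.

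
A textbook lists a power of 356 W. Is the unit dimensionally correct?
Yes

power has SI base units: kg * m^2 / s^3
W reduces to the same SI base units, so it is a valid unit for power.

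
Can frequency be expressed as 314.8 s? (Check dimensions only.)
No

frequency has SI base units: 1 / s
s does NOT reduce to 1 / s; a valid unit for frequency would be e.g. Hz.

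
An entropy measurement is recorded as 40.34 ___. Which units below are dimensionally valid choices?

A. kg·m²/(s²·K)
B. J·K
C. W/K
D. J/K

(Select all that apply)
A, D

entropy has SI base units: kg * m^2 / (s^2 * K)

Checking each option against kg * m^2 / (s^2 * K):
  A. kg·m²/(s²·K): ✓ matches
  B. J·K: ✗ does not match
  C. W/K: ✗ does not match
  D. J/K: ✓ matches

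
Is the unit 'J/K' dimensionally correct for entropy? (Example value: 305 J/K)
Yes

entropy has SI base units: kg * m^2 / (s^2 * K)
J/K reduces to the same SI base units, so it is a valid unit for entropy.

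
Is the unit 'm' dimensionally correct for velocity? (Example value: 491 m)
No

velocity has SI base units: m / s
m does NOT reduce to m / s; a valid unit for velocity would be e.g. m/s.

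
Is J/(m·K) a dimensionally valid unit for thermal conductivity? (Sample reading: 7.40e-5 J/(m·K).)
No

thermal conductivity has SI base units: kg * m / (s^3 * K)
J/(m·K) does NOT reduce to kg * m / (s^3 * K); a valid unit for thermal conductivity would be e.g. W/(m·K).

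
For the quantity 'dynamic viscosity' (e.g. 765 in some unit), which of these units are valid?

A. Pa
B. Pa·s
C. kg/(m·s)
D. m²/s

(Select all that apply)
B, C

dynamic viscosity has SI base units: kg / (m * s)

Checking each option against kg / (m * s):
  A. Pa: ✗ does not match
  B. Pa·s: ✓ matches
  C. kg/(m·s): ✓ matches
  D. m²/s: ✗ does not match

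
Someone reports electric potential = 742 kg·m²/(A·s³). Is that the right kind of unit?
Yes

electric potential has SI base units: kg * m^2 / (A * s^3)
kg·m²/(A·s³) reduces to the same SI base units, so it is a valid unit for electric potential.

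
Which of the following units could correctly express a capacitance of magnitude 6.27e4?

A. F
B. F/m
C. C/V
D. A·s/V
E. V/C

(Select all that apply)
A, C, D

capacitance has SI base units: A^2 * s^4 / (kg * m^2)

Checking each option against A^2 * s^4 / (kg * m^2):
  A. F: ✓ matches
  B. F/m: ✗ does not match
  C. C/V: ✓ matches
  D. A·s/V: ✓ matches
  E. V/C: ✗ does not match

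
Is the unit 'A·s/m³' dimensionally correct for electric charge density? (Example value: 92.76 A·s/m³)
Yes

electric charge density has SI base units: A * s / m^3
A·s/m³ reduces to the same SI base units, so it is a valid unit for electric charge density.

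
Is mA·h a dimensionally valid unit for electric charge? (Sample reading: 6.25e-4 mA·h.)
Yes

electric charge has SI base units: A * s
mA·h reduces to the same SI base units, so it is a valid unit for electric charge.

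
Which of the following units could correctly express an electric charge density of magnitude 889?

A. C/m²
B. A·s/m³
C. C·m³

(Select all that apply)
B

electric charge density has SI base units: A * s / m^3

Checking each option against A * s / m^3:
  A. C/m²: ✗ does not match
  B. A·s/m³: ✓ matches
  C. C·m³: ✗ does not match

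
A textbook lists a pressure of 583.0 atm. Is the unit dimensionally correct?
Yes

pressure has SI base units: kg / (m * s^2)
atm reduces to the same SI base units, so it is a valid unit for pressure.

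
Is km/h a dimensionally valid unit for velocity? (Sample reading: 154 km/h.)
Yes

velocity has SI base units: m / s
km/h reduces to the same SI base units, so it is a valid unit for velocity.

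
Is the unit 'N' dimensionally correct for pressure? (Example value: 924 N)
No

pressure has SI base units: kg / (m * s^2)
N does NOT reduce to kg / (m * s^2); a valid unit for pressure would be e.g. Pa.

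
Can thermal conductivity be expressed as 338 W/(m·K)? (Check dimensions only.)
Yes

thermal conductivity has SI base units: kg * m / (s^3 * K)
W/(m·K) reduces to the same SI base units, so it is a valid unit for thermal conductivity.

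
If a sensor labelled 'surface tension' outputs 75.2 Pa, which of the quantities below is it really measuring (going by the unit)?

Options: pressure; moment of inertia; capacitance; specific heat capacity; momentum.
pressure

surface tension should have units dimensionally equivalent to kg / s^2 (e.g. N/m).
The given unit 'Pa' reduces to kg / (m * s^2). Of the listed options, that is the dimensionality of pressure.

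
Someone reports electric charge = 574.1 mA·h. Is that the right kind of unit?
Yes

electric charge has SI base units: A * s
mA·h reduces to the same SI base units, so it is a valid unit for electric charge.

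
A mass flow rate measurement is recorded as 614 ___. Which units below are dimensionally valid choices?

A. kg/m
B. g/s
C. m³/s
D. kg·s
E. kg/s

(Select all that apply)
B, E

mass flow rate has SI base units: kg / s

Checking each option against kg / s:
  A. kg/m: ✗ does not match
  B. g/s: ✓ matches
  C. m³/s: ✗ does not match
  D. kg·s: ✗ does not match
  E. kg/s: ✓ matches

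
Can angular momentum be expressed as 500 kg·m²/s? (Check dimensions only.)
Yes

angular momentum has SI base units: kg * m^2 / s
kg·m²/s reduces to the same SI base units, so it is a valid unit for angular momentum.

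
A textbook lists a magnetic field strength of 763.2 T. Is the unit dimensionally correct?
No

magnetic field strength has SI base units: A / m
T does NOT reduce to A / m; a valid unit for magnetic field strength would be e.g. A/m.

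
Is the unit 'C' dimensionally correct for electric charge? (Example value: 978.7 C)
Yes

electric charge has SI base units: A * s
C reduces to the same SI base units, so it is a valid unit for electric charge.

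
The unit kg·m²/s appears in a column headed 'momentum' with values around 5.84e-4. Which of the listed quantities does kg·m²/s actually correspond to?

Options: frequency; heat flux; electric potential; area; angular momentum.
angular momentum

momentum should have units dimensionally equivalent to kg * m / s (e.g. kg·m/s).
The given unit 'kg·m²/s' reduces to kg * m^2 / s. Of the listed options, that is the dimensionality of angular momentum.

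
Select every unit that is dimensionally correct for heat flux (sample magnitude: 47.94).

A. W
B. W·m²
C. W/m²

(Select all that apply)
C

heat flux has SI base units: kg / s^3

Checking each option against kg / s^3:
  A. W: ✗ does not match
  B. W·m²: ✗ does not match
  C. W/m²: ✓ matches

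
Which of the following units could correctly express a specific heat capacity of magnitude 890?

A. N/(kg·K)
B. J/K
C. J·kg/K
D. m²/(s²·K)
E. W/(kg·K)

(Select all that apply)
D

specific heat capacity has SI base units: m^2 / (s^2 * K)

Checking each option against m^2 / (s^2 * K):
  A. N/(kg·K): ✗ does not match
  B. J/K: ✗ does not match
  C. J·kg/K: ✗ does not match
  D. m²/(s²·K): ✓ matches
  E. W/(kg·K): ✗ does not match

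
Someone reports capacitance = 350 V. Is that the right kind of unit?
No

capacitance has SI base units: A^2 * s^4 / (kg * m^2)
V does NOT reduce to A^2 * s^4 / (kg * m^2); a valid unit for capacitance would be e.g. F.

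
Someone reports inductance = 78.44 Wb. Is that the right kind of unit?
No

inductance has SI base units: kg * m^2 / (A^2 * s^2)
Wb does NOT reduce to kg * m^2 / (A^2 * s^2); a valid unit for inductance would be e.g. H.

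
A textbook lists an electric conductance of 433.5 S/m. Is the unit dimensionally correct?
No

electric conductance has SI base units: A^2 * s^3 / (kg * m^2)
S/m does NOT reduce to A^2 * s^3 / (kg * m^2); a valid unit for electric conductance would be e.g. S.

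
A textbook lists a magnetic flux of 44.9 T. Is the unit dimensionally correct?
No

magnetic flux has SI base units: kg * m^2 / (A * s^2)
T does NOT reduce to kg * m^2 / (A * s^2); a valid unit for magnetic flux would be e.g. Wb.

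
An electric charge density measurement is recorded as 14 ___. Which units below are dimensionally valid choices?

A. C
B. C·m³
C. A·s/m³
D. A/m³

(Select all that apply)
C

electric charge density has SI base units: A * s / m^3

Checking each option against A * s / m^3:
  A. C: ✗ does not match
  B. C·m³: ✗ does not match
  C. A·s/m³: ✓ matches
  D. A/m³: ✗ does not match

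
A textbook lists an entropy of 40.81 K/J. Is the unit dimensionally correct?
No

entropy has SI base units: kg * m^2 / (s^2 * K)
K/J does NOT reduce to kg * m^2 / (s^2 * K); a valid unit for entropy would be e.g. J/K.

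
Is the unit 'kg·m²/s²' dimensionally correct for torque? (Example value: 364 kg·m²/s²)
Yes

torque has SI base units: kg * m^2 / s^2
kg·m²/s² reduces to the same SI base units, so it is a valid unit for torque.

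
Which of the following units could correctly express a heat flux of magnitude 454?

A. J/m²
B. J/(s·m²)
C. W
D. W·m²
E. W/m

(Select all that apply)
B

heat flux has SI base units: kg / s^3

Checking each option against kg / s^3:
  A. J/m²: ✗ does not match
  B. J/(s·m²): ✓ matches
  C. W: ✗ does not match
  D. W·m²: ✗ does not match
  E. W/m: ✗ does not match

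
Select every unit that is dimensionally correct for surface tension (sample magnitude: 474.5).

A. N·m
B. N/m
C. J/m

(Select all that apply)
B

surface tension has SI base units: kg / s^2

Checking each option against kg / s^2:
  A. N·m: ✗ does not match
  B. N/m: ✓ matches
  C. J/m: ✗ does not match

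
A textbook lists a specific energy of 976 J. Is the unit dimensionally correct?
No

specific energy has SI base units: m^2 / s^2
J does NOT reduce to m^2 / s^2; a valid unit for specific energy would be e.g. J/kg.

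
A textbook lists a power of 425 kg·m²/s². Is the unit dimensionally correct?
No

power has SI base units: kg * m^2 / s^3
kg·m²/s² does NOT reduce to kg * m^2 / s^3; a valid unit for power would be e.g. W.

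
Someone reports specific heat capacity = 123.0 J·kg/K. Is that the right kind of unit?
No

specific heat capacity has SI base units: m^2 / (s^2 * K)
J·kg/K does NOT reduce to m^2 / (s^2 * K); a valid unit for specific heat capacity would be e.g. J/(kg·K).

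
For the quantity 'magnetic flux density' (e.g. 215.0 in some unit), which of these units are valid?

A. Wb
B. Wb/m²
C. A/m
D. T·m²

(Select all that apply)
B

magnetic flux density has SI base units: kg / (A * s^2)

Checking each option against kg / (A * s^2):
  A. Wb: ✗ does not match
  B. Wb/m²: ✓ matches
  C. A/m: ✗ does not match
  D. T·m²: ✗ does not match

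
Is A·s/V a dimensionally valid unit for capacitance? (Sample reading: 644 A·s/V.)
Yes

capacitance has SI base units: A^2 * s^4 / (kg * m^2)
A·s/V reduces to the same SI base units, so it is a valid unit for capacitance.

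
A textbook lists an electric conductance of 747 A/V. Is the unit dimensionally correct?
Yes

electric conductance has SI base units: A^2 * s^3 / (kg * m^2)
A/V reduces to the same SI base units, so it is a valid unit for electric conductance.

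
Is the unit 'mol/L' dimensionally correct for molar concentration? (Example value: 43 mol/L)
Yes

molar concentration has SI base units: mol / m^3
mol/L reduces to the same SI base units, so it is a valid unit for molar concentration.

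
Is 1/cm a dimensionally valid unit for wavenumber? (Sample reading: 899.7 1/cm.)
Yes

wavenumber has SI base units: 1 / m
1/cm reduces to the same SI base units, so it is a valid unit for wavenumber.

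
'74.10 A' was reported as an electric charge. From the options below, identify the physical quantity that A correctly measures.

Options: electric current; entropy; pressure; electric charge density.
electric current

electric charge should have units dimensionally equivalent to A * s (e.g. C).
The given unit 'A' reduces to A. Of the listed options, that is the dimensionality of electric current.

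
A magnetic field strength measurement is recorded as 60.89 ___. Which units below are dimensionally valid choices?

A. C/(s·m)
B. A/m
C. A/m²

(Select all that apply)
A, B

magnetic field strength has SI base units: A / m

Checking each option against A / m:
  A. C/(s·m): ✓ matches
  B. A/m: ✓ matches
  C. A/m²: ✗ does not match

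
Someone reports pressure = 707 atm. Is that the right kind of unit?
Yes

pressure has SI base units: kg / (m * s^2)
atm reduces to the same SI base units, so it is a valid unit for pressure.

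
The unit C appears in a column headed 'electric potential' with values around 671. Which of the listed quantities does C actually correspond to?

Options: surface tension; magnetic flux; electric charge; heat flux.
electric charge

electric potential should have units dimensionally equivalent to kg * m^2 / (A * s^3) (e.g. V).
The given unit 'C' reduces to A * s. Of the listed options, that is the dimensionality of electric charge.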